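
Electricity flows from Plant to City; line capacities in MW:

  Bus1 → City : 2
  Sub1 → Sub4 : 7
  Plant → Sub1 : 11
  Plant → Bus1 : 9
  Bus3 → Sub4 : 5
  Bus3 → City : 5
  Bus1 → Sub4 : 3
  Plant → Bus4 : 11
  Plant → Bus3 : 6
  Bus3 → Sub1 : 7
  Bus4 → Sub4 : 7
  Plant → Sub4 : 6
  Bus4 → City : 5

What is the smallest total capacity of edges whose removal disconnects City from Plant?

12

Augment Plant→Bus1→City: bottleneck 2, flow now 2.
Augment Plant→Bus4→City: bottleneck 5, flow now 7.
Augment Plant→Bus3→City: bottleneck 5, flow now 12.
No augmenting path remains; maximum flow = 12.
By max-flow min-cut, the minimum cut capacity equals the max flow.
In the residual graph, reachable from Plant: {Plant, Bus1, Bus4, Bus3, Sub1, Sub4}.
Min-cut edges: Bus1→City (2), Bus4→City (5), Bus3→City (5); capacity 2 + 5 + 5 = 12.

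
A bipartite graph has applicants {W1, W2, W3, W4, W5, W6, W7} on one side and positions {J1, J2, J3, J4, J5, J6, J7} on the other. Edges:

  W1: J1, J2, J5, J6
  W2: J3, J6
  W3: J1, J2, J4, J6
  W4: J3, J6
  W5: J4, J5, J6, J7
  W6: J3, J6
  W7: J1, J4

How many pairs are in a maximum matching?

6

Unit-capacity flow: source→left, listed edges, right→sink; max matching = max flow.
Augmenting path W1→J1 (+1); matched 1.
Augmenting path W2→J3 (+1); matched 2.
Augmenting path W3→J2 (+1); matched 3.
Augmenting path W4→J6 (+1); matched 4.
Augmenting path W5→J4 (+1); matched 5.
Augmenting path W7→J1→W1→J5 (+1); matched 6.
No augmenting path remains; maximum matching = 6.
König certificate: {W1, W3, W5, W7, J3, J6} is a vertex cover of size 6 (every listed pair touches it), so no matching can be larger.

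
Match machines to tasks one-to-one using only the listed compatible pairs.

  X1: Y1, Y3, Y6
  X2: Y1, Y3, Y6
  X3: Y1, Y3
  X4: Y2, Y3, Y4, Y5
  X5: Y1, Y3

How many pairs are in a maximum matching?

4

Unit-capacity flow: source→left, listed edges, right→sink; max matching = max flow.
Augmenting path X1→Y1 (+1); matched 1.
Augmenting path X2→Y3 (+1); matched 2.
Augmenting path X4→Y2 (+1); matched 3.
Augmenting path X3→Y1→X1→Y6 (+1); matched 4.
No augmenting path remains; maximum matching = 4.
König certificate: {X4, Y1, Y3, Y6} is a vertex cover of size 4 (every listed pair touches it), so no matching can be larger.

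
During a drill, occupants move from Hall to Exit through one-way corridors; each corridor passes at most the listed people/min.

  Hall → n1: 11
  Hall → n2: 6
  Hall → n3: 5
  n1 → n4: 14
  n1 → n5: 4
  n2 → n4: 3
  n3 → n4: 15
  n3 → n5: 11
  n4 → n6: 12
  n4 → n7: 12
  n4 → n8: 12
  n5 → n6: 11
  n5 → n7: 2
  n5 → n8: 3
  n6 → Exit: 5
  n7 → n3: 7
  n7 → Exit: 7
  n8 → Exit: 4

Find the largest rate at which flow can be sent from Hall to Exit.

16

Augment Hall→n1→n4→n6→Exit: bottleneck 5, flow now 5.
Augment Hall→n1→n4→n7→Exit: bottleneck 6, flow now 11.
Augment Hall→n2→n4→n7→Exit: bottleneck 1, flow now 12.
Augment Hall→n2→n4→n8→Exit: bottleneck 2, flow now 14.
Augment Hall→n3→n4→n8→Exit: bottleneck 2, flow now 16.
No augmenting path remains; maximum flow = 16.
In the residual graph, reachable from Hall: {Hall, n1, n2, n3, n4, n5, n6, n7, n8}.
Min-cut edges: n6→Exit (5), n7→Exit (7), n8→Exit (4); capacity 5 + 7 + 4 = 16.
This cut is saturated, so no flow can exceed 16.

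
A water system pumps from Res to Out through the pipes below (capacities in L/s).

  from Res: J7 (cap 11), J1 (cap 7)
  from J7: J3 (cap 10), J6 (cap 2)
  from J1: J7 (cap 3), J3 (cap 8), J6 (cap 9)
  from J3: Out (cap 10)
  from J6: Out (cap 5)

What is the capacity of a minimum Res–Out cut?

15

Augment Res→J7→J3→Out: bottleneck 10, flow now 10.
Augment Res→J7→J6→Out: bottleneck 1, flow now 11.
Augment Res→J1→J6→Out: bottleneck 4, flow now 15.
No augmenting path remains; maximum flow = 15.
By max-flow min-cut, the minimum cut capacity equals the max flow.
In the residual graph, reachable from Res: {Res, J7, J1, J3, J6}.
Min-cut edges: J3→Out (10), J6→Out (5); capacity 10 + 5 = 15.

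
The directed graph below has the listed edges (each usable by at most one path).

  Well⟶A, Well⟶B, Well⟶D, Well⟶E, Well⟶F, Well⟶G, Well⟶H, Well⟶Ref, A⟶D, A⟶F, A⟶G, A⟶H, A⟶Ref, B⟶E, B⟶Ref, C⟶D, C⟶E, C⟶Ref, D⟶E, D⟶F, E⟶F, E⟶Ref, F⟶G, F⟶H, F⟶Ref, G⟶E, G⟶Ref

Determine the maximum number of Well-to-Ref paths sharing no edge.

Assign every edge capacity 1; by Menger, the answer equals the max flow.
Path Well→Ref (+1); total 1.
Path Well→A→Ref (+1); total 2.
Path Well→B→Ref (+1); total 3.
Path Well→E→Ref (+1); total 4.
Path Well→F→Ref (+1); total 5.
Path Well→G→Ref (+1); total 6.
No residual Well→Ref path; max flow = 6.
Certifying cut of size 6: {E→Ref, F→Ref, G→Ref, Well→A, Well→B, Well→Ref}.

6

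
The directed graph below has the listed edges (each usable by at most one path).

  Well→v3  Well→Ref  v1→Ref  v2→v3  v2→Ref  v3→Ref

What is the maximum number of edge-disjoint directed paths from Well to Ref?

2

Assign every edge capacity 1; by Menger, the answer equals the max flow.
Path Well→Ref (+1); total 1.
Path Well→v3→Ref (+1); total 2.
No residual Well→Ref path; max flow = 2.
Certifying cut of size 2: {Well→Ref, Well→v3}.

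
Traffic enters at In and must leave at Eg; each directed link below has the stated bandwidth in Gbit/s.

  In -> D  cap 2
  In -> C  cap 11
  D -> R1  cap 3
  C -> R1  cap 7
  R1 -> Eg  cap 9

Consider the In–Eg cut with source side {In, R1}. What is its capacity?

22

Edges leaving {In, R1}: In→D (2), In→C (11), R1→Eg (9).
Cut capacity = 2 + 11 + 9 = 22.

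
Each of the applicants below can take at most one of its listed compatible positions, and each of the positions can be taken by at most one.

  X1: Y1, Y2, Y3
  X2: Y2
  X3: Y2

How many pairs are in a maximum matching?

2

Unit-capacity flow: source→left, listed edges, right→sink; max matching = max flow.
Augmenting path X1→Y1 (+1); matched 1.
Augmenting path X2→Y2 (+1); matched 2.
No augmenting path remains; maximum matching = 2.
König certificate: {X1, Y2} is a vertex cover of size 2 (every listed pair touches it), so no matching can be larger.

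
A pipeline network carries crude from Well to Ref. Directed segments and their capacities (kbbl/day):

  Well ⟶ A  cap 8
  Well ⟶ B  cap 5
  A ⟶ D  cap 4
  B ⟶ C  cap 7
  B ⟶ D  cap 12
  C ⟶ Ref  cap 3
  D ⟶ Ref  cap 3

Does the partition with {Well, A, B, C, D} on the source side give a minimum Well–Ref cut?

Yes — it is a minimum cut (capacity 6).

Given cut capacity: 3 + 3 = 6.
Augment Well→A→D→Ref: bottleneck 3, flow now 3.
Augment Well→B→C→Ref: bottleneck 3, flow now 6.
No augmenting path remains; maximum flow = 6.
Cut capacity 6 equals the max flow, so it is a minimum cut.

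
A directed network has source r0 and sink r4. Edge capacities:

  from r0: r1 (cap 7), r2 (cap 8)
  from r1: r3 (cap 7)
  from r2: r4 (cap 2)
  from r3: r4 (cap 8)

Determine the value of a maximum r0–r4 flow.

Augment r0→r2→r4: bottleneck 2, flow now 2.
Augment r0→r1→r3→r4: bottleneck 7, flow now 9.
No augmenting path remains; maximum flow = 9.
In the residual graph, reachable from r0: {r0, r2}.
Min-cut edges: r0→r1 (7), r2→r4 (2); capacity 7 + 2 = 9.
This cut is saturated, so no flow can exceed 9.

9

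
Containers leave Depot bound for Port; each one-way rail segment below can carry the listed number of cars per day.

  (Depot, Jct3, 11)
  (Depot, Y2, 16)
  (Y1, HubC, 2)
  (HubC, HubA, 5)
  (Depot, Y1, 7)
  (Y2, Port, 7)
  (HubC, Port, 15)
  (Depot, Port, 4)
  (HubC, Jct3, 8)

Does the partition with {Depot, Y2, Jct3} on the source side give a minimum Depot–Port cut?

Given cut capacity: 7 + 4 + 7 = 18.
Augment Depot→Port: bottleneck 4, flow now 4.
Augment Depot→Y2→Port: bottleneck 7, flow now 11.
Augment Depot→Y1→HubC→Port: bottleneck 2, flow now 13.
No augmenting path remains; maximum flow = 13.
In the residual graph, reachable from Depot: {Depot, Y1, Y2, Jct3}.
Min-cut edges: Depot→Port (4), Y1→HubC (2), Y2→Port (7); capacity 4 + 2 + 7 = 13.
Cut capacity 18 exceeds the max flow 13, so it is not minimum.

No — its capacity is 18, but the minimum cut has capacity 13.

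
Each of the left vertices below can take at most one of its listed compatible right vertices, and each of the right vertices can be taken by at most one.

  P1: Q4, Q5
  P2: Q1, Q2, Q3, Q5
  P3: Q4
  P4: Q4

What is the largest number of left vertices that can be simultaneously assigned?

Unit-capacity flow: source→left, listed edges, right→sink; max matching = max flow.
Augmenting path P1→Q4 (+1); matched 1.
Augmenting path P2→Q1 (+1); matched 2.
Augmenting path P3→Q4→P1→Q5 (+1); matched 3.
No augmenting path remains; maximum matching = 3.
König certificate: {P1, P2, Q4} is a vertex cover of size 3 (every listed pair touches it), so no matching can be larger.

3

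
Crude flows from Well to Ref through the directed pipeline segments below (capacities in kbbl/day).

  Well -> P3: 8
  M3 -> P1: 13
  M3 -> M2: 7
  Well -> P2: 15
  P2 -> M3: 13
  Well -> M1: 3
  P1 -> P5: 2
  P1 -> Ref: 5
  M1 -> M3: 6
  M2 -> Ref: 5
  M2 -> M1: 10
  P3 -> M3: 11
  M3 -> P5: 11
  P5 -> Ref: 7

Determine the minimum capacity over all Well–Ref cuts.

Augment Well→P2→M3→P5→Ref: bottleneck 7, flow now 7.
Augment Well→P2→M3→M2→Ref: bottleneck 5, flow now 12.
Augment Well→P2→M3→P1→Ref: bottleneck 1, flow now 13.
Augment Well→M1→M3→P1→Ref: bottleneck 3, flow now 16.
Augment Well→P3→M3→P1→Ref: bottleneck 1, flow now 17.
No augmenting path remains; maximum flow = 17.
By max-flow min-cut, the minimum cut capacity equals the max flow.
In the residual graph, reachable from Well: {Well, P2, M1, P3, M3, P5, M2, P1}.
Min-cut edges: P5→Ref (7), M2→Ref (5), P1→Ref (5); capacity 7 + 5 + 5 = 17.

17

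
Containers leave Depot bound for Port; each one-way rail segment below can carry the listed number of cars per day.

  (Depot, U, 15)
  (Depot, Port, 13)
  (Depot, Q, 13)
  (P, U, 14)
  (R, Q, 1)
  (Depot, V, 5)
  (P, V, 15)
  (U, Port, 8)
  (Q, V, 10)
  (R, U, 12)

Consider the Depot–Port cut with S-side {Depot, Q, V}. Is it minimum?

Given cut capacity: 15 + 13 = 28.
Augment Depot→Port: bottleneck 13, flow now 13.
Augment Depot→U→Port: bottleneck 8, flow now 21.
No augmenting path remains; maximum flow = 21.
In the residual graph, reachable from Depot: {Depot, Q, U, V}.
Min-cut edges: Depot→Port (13), U→Port (8); capacity 13 + 8 = 21.
Cut capacity 28 exceeds the max flow 21, so it is not minimum.

No — its capacity is 28, but the minimum cut has capacity 21.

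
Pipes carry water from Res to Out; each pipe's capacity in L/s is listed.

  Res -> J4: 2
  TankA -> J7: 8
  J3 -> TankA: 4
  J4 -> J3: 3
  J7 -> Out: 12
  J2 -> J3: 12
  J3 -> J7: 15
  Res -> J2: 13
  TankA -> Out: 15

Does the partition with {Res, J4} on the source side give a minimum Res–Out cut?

Given cut capacity: 13 + 3 = 16.
Augment Res→J4→J3→TankA→Out: bottleneck 2, flow now 2.
Augment Res→J2→J3→TankA→Out: bottleneck 2, flow now 4.
Augment Res→J2→J3→J7→Out: bottleneck 10, flow now 14.
No augmenting path remains; maximum flow = 14.
In the residual graph, reachable from Res: {Res, J2}.
Min-cut edges: Res→J4 (2), J2→J3 (12); capacity 2 + 12 = 14.
Cut capacity 16 exceeds the max flow 14, so it is not minimum.

No — its capacity is 16, but the minimum cut has capacity 14.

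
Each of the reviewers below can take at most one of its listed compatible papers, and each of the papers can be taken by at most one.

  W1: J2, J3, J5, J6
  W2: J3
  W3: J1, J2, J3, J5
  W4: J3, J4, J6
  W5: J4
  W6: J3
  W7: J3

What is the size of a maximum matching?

5

Unit-capacity flow: source→left, listed edges, right→sink; max matching = max flow.
Augmenting path W1→J2 (+1); matched 1.
Augmenting path W2→J3 (+1); matched 2.
Augmenting path W3→J1 (+1); matched 3.
Augmenting path W4→J4 (+1); matched 4.
Augmenting path W5→J4→W4→J6 (+1); matched 5.
No augmenting path remains; maximum matching = 5.
König certificate: {W1, W3, W4, W5, J3} is a vertex cover of size 5 (every listed pair touches it), so no matching can be larger.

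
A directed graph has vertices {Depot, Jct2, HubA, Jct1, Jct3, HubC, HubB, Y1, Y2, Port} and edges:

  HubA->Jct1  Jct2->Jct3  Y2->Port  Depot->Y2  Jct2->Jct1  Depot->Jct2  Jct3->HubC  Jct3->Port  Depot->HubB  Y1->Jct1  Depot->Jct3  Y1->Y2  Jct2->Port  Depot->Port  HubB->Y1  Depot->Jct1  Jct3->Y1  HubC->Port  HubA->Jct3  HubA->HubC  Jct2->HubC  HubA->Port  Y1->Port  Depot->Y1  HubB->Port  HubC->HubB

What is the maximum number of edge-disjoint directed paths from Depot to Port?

Assign every edge capacity 1; by Menger, the answer equals the max flow.
Path Depot→Port (+1); total 1.
Path Depot→Jct2→Port (+1); total 2.
Path Depot→Jct3→Port (+1); total 3.
Path Depot→HubB→Port (+1); total 4.
Path Depot→Y1→Port (+1); total 5.
Path Depot→Y2→Port (+1); total 6.
No residual Depot→Port path; max flow = 6.
Certifying cut of size 6: {Depot→HubB, Depot→Jct2, Depot→Jct3, Depot→Port, Depot→Y1, Depot→Y2}.

6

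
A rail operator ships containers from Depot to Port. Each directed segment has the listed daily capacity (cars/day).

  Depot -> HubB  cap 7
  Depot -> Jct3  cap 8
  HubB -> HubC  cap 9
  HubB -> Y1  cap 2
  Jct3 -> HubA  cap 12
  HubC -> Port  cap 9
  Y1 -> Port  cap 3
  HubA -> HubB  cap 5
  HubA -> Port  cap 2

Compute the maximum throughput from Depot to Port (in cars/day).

Augment Depot→HubB→HubC→Port: bottleneck 7, flow now 7.
Augment Depot→Jct3→HubA→Port: bottleneck 2, flow now 9.
Augment Depot→Jct3→HubA→HubB→HubC→Port: bottleneck 2, flow now 11.
Augment Depot→Jct3→HubA→HubB→Y1→Port: bottleneck 2, flow now 13.
No augmenting path remains; maximum flow = 13.
In the residual graph, reachable from Depot: {Depot, HubB, Jct3, HubA}.
Min-cut edges: HubB→HubC (9), HubB→Y1 (2), HubA→Port (2); capacity 9 + 2 + 2 = 13.
This cut is saturated, so no flow can exceed 13.

13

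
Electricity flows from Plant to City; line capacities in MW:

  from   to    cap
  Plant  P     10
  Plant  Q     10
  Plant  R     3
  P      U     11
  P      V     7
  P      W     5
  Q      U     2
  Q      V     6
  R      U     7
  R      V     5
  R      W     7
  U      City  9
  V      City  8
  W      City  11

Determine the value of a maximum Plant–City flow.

Augment Plant→P→U→City: bottleneck 9, flow now 9.
Augment Plant→P→V→City: bottleneck 1, flow now 10.
Augment Plant→Q→V→City: bottleneck 6, flow now 16.
Augment Plant→R→V→City: bottleneck 1, flow now 17.
Augment Plant→R→W→City: bottleneck 2, flow now 19.
Augment Plant→Q→U→P→W→City: bottleneck 2, flow now 21. (uses reverse residual edge)
No augmenting path remains; maximum flow = 21.
In the residual graph, reachable from Plant: {Plant, Q}.
Min-cut edges: Plant→P (10), Plant→R (3), Q→U (2), Q→V (6); capacity 10 + 3 + 2 + 6 = 21.
This cut is saturated, so no flow can exceed 21.

21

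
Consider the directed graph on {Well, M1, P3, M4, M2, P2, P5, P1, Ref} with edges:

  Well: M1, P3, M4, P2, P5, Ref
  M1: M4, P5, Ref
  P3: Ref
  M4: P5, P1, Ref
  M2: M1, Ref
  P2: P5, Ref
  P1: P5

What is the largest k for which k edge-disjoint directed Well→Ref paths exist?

Assign every edge capacity 1; by Menger, the answer equals the max flow.
Path Well→Ref (+1); total 1.
Path Well→M1→Ref (+1); total 2.
Path Well→P3→Ref (+1); total 3.
Path Well→M4→Ref (+1); total 4.
Path Well→P2→Ref (+1); total 5.
No residual Well→Ref path; max flow = 5.
Certifying cut of size 5: {Well→M1, Well→M4, Well→P2, Well→P3, Well→Ref}.

5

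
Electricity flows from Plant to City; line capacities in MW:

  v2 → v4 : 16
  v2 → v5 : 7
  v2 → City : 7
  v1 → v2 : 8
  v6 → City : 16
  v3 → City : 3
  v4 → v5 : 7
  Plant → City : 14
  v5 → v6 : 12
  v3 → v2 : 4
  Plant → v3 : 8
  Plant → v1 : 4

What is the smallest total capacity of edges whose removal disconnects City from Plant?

Augment Plant→City: bottleneck 14, flow now 14.
Augment Plant→v3→City: bottleneck 3, flow now 17.
Augment Plant→v1→v2→City: bottleneck 4, flow now 21.
Augment Plant→v3→v2→City: bottleneck 3, flow now 24.
Augment Plant→v3→v2→v5→v6→City: bottleneck 1, flow now 25.
No augmenting path remains; maximum flow = 25.
By max-flow min-cut, the minimum cut capacity equals the max flow.
In the residual graph, reachable from Plant: {Plant, v3}.
Min-cut edges: Plant→v1 (4), Plant→City (14), v3→v2 (4), v3→City (3); capacity 4 + 14 + 4 + 3 = 25.

25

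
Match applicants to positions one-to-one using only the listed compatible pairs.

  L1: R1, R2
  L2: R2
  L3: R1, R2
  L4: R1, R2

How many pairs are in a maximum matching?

Unit-capacity flow: source→left, listed edges, right→sink; max matching = max flow.
Augmenting path L1→R1 (+1); matched 1.
Augmenting path L2→R2 (+1); matched 2.
No augmenting path remains; maximum matching = 2.
König certificate: {R1, R2} is a vertex cover of size 2 (every listed pair touches it), so no matching can be larger.

2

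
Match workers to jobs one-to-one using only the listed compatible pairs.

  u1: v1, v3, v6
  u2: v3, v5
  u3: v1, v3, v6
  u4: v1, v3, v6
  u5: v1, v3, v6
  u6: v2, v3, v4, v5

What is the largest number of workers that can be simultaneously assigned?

Unit-capacity flow: source→left, listed edges, right→sink; max matching = max flow.
Augmenting path u1→v1 (+1); matched 1.
Augmenting path u2→v3 (+1); matched 2.
Augmenting path u3→v6 (+1); matched 3.
Augmenting path u6→v2 (+1); matched 4.
Augmenting path u4→v3→u2→v5 (+1); matched 5.
No augmenting path remains; maximum matching = 5.
König certificate: {u2, u6, v1, v3, v6} is a vertex cover of size 5 (every listed pair touches it), so no matching can be larger.

5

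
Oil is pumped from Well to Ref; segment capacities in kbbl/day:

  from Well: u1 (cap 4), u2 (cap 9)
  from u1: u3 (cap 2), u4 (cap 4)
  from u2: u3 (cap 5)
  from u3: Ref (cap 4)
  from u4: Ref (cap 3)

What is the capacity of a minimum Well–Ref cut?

Augment Well→u1→u3→Ref: bottleneck 2, flow now 2.
Augment Well→u1→u4→Ref: bottleneck 2, flow now 4.
Augment Well→u2→u3→Ref: bottleneck 2, flow now 6.
Augment Well→u2→u3→u1→u4→Ref: bottleneck 1, flow now 7. (uses reverse residual edge)
No augmenting path remains; maximum flow = 7.
By max-flow min-cut, the minimum cut capacity equals the max flow.
In the residual graph, reachable from Well: {Well, u1, u2, u3, u4}.
Min-cut edges: u3→Ref (4), u4→Ref (3); capacity 4 + 3 = 7.

7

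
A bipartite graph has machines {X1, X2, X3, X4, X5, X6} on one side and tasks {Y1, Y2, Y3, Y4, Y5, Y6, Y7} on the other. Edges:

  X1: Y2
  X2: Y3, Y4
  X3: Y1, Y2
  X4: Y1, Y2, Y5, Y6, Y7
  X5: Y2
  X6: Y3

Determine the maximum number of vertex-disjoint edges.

Unit-capacity flow: source→left, listed edges, right→sink; max matching = max flow.
Augmenting path X1→Y2 (+1); matched 1.
Augmenting path X2→Y3 (+1); matched 2.
Augmenting path X3→Y1 (+1); matched 3.
Augmenting path X4→Y5 (+1); matched 4.
Augmenting path X6→Y3→X2→Y4 (+1); matched 5.
No augmenting path remains; maximum matching = 5.
König certificate: {X2, X3, X4, X6, Y2} is a vertex cover of size 5 (every listed pair touches it), so no matching can be larger.

5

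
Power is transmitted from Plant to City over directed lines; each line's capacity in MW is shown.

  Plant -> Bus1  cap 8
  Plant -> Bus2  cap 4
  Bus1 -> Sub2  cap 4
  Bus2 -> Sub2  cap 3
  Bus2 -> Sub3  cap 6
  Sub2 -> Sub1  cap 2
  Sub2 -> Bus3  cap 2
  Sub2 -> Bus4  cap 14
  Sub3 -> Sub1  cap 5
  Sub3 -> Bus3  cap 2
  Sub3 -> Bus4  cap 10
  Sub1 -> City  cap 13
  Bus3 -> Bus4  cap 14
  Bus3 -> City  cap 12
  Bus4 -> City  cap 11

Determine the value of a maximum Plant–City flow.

Augment Plant→Bus1→Sub2→Sub1→City: bottleneck 2, flow now 2.
Augment Plant→Bus1→Sub2→Bus3→City: bottleneck 2, flow now 4.
Augment Plant→Bus2→Sub2→Bus4→City: bottleneck 3, flow now 7.
Augment Plant→Bus2→Sub3→Sub1→City: bottleneck 1, flow now 8.
No augmenting path remains; maximum flow = 8.
In the residual graph, reachable from Plant: {Plant, Bus1}.
Min-cut edges: Plant→Bus2 (4), Bus1→Sub2 (4); capacity 4 + 4 = 8.
This cut is saturated, so no flow can exceed 8.

8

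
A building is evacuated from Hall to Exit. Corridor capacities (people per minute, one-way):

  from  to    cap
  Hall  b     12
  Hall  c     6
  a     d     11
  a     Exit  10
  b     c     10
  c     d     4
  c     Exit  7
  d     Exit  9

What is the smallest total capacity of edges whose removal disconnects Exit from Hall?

11

Augment Hall→c→Exit: bottleneck 6, flow now 6.
Augment Hall→b→c→Exit: bottleneck 1, flow now 7.
Augment Hall→b→c→d→Exit: bottleneck 4, flow now 11.
No augmenting path remains; maximum flow = 11.
By max-flow min-cut, the minimum cut capacity equals the max flow.
In the residual graph, reachable from Hall: {Hall, b, c}.
Min-cut edges: c→d (4), c→Exit (7); capacity 4 + 7 = 11.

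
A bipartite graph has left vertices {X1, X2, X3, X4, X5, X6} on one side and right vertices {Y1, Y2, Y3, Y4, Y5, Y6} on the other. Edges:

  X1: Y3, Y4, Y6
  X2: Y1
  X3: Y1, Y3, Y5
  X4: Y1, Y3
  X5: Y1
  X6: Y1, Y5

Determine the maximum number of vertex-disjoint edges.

4

Unit-capacity flow: source→left, listed edges, right→sink; max matching = max flow.
Augmenting path X1→Y3 (+1); matched 1.
Augmenting path X2→Y1 (+1); matched 2.
Augmenting path X3→Y5 (+1); matched 3.
Augmenting path X4→Y3→X1→Y4 (+1); matched 4.
No augmenting path remains; maximum matching = 4.
König certificate: {X1, Y1, Y3, Y5} is a vertex cover of size 4 (every listed pair touches it), so no matching can be larger.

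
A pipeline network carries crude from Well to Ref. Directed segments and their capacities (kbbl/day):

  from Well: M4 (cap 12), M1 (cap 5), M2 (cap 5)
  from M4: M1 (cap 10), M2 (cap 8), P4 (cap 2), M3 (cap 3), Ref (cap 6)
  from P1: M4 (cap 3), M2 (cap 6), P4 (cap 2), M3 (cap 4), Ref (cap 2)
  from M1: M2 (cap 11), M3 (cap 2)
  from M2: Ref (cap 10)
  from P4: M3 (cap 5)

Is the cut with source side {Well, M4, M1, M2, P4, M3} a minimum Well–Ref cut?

Given cut capacity: 6 + 10 = 16.
Augment Well→M4→Ref: bottleneck 6, flow now 6.
Augment Well→M2→Ref: bottleneck 5, flow now 11.
Augment Well→M4→M2→Ref: bottleneck 5, flow now 16.
No augmenting path remains; maximum flow = 16.
Cut capacity 16 equals the max flow, so it is a minimum cut.

Yes — it is a minimum cut (capacity 16).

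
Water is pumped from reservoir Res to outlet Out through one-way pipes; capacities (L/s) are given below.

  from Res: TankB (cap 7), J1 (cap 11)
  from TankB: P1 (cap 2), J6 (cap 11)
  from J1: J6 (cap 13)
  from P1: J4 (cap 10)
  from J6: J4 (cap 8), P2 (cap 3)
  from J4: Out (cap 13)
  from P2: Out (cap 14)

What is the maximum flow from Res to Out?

13

Augment Res→TankB→P1→J4→Out: bottleneck 2, flow now 2.
Augment Res→TankB→J6→J4→Out: bottleneck 5, flow now 7.
Augment Res→J1→J6→J4→Out: bottleneck 3, flow now 10.
Augment Res→J1→J6→P2→Out: bottleneck 3, flow now 13.
No augmenting path remains; maximum flow = 13.
In the residual graph, reachable from Res: {Res, TankB, J1, J6}.
Min-cut edges: TankB→P1 (2), J6→J4 (8), J6→P2 (3); capacity 2 + 8 + 3 = 13.
This cut is saturated, so no flow can exceed 13.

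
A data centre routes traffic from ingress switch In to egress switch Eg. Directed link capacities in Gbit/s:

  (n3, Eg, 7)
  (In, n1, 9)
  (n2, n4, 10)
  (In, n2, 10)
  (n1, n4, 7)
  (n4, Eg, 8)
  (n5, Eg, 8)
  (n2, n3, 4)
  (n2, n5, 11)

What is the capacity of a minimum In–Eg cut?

Augment In→n1→n4→Eg: bottleneck 7, flow now 7.
Augment In→n2→n3→Eg: bottleneck 4, flow now 11.
Augment In→n2→n4→Eg: bottleneck 1, flow now 12.
Augment In→n2→n5→Eg: bottleneck 5, flow now 17.
No augmenting path remains; maximum flow = 17.
By max-flow min-cut, the minimum cut capacity equals the max flow.
In the residual graph, reachable from In: {In, n1}.
Min-cut edges: In→n2 (10), n1→n4 (7); capacity 10 + 7 = 17.

17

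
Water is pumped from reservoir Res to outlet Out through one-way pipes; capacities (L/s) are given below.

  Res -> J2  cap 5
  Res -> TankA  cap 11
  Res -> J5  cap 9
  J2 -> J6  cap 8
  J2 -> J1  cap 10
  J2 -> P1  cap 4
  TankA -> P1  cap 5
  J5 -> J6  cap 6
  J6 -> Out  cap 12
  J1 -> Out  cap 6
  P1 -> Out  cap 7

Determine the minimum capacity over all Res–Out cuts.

16

Augment Res→J2→J6→Out: bottleneck 5, flow now 5.
Augment Res→TankA→P1→Out: bottleneck 5, flow now 10.
Augment Res→J5→J6→Out: bottleneck 6, flow now 16.
No augmenting path remains; maximum flow = 16.
By max-flow min-cut, the minimum cut capacity equals the max flow.
In the residual graph, reachable from Res: {Res, TankA, J5}.
Min-cut edges: Res→J2 (5), TankA→P1 (5), J5→J6 (6); capacity 5 + 5 + 6 = 16.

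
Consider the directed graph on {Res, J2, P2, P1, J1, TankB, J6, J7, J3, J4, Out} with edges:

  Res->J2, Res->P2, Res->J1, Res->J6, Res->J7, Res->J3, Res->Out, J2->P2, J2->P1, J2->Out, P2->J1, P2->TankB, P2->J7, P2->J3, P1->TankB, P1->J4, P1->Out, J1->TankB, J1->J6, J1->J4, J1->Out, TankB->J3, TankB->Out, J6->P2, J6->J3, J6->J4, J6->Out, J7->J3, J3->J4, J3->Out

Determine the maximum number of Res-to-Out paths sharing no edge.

6

Assign every edge capacity 1; by Menger, the answer equals the max flow.
Path Res→Out (+1); total 1.
Path Res→J2→Out (+1); total 2.
Path Res→J1→Out (+1); total 3.
Path Res→J6→Out (+1); total 4.
Path Res→J3→Out (+1); total 5.
Path Res→P2→TankB→Out (+1); total 6.
No residual Res→Out path; max flow = 6.
Certifying cut of size 6: {J3→Out, Res→J1, Res→J2, Res→J6, Res→Out, Res→P2}.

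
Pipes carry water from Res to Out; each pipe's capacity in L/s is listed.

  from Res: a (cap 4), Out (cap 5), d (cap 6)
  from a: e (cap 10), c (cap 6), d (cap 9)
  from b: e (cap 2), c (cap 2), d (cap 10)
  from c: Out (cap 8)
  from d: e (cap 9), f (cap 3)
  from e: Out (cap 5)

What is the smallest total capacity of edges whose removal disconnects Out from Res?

Augment Res→Out: bottleneck 5, flow now 5.
Augment Res→a→c→Out: bottleneck 4, flow now 9.
Augment Res→d→e→Out: bottleneck 5, flow now 14.
No augmenting path remains; maximum flow = 14.
By max-flow min-cut, the minimum cut capacity equals the max flow.
In the residual graph, reachable from Res: {Res, d, e, f}.
Min-cut edges: Res→a (4), Res→Out (5), e→Out (5); capacity 4 + 5 + 5 = 14.

14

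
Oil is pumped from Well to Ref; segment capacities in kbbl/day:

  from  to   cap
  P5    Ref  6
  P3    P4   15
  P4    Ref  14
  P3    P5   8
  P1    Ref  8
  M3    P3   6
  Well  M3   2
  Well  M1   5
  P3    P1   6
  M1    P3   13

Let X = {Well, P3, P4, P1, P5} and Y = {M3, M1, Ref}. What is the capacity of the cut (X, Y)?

Edges leaving {Well, P3, P4, P1, P5}: Well→M3 (2), Well→M1 (5), P4→Ref (14), P1→Ref (8), P5→Ref (6).
Cut capacity = 2 + 5 + 14 + 8 + 6 = 35.

35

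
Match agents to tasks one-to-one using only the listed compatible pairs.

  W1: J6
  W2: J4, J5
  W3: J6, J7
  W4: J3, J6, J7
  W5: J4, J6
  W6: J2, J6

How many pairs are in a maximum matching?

Unit-capacity flow: source→left, listed edges, right→sink; max matching = max flow.
Augmenting path W1→J6 (+1); matched 1.
Augmenting path W2→J4 (+1); matched 2.
Augmenting path W3→J7 (+1); matched 3.
Augmenting path W4→J3 (+1); matched 4.
Augmenting path W6→J2 (+1); matched 5.
Augmenting path W5→J4→W2→J5 (+1); matched 6.
No augmenting path remains; maximum matching = 6.
König certificate: {W1, W2, W3, W4, W5, W6} is a vertex cover of size 6 (every listed pair touches it), so no matching can be larger.

6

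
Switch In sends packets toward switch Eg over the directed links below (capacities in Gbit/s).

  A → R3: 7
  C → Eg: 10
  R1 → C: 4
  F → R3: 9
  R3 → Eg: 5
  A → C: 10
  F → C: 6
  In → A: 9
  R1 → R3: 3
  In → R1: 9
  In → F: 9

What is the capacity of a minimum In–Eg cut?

Augment In→A→C→Eg: bottleneck 9, flow now 9.
Augment In→F→C→Eg: bottleneck 1, flow now 10.
Augment In→F→R3→Eg: bottleneck 5, flow now 15.
No augmenting path remains; maximum flow = 15.
By max-flow min-cut, the minimum cut capacity equals the max flow.
In the residual graph, reachable from In: {In, A, F, R1, C, R3}.
Min-cut edges: C→Eg (10), R3→Eg (5); capacity 10 + 5 = 15.

15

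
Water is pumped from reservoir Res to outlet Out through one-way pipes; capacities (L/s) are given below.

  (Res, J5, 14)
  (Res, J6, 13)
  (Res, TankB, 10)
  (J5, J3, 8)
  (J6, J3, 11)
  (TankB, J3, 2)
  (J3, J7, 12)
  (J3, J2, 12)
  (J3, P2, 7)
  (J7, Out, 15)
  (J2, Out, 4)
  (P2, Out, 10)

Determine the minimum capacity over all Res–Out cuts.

21

Augment Res→J5→J3→J7→Out: bottleneck 8, flow now 8.
Augment Res→J6→J3→J7→Out: bottleneck 4, flow now 12.
Augment Res→J6→J3→J2→Out: bottleneck 4, flow now 16.
Augment Res→J6→J3→P2→Out: bottleneck 3, flow now 19.
Augment Res→TankB→J3→P2→Out: bottleneck 2, flow now 21.
No augmenting path remains; maximum flow = 21.
By max-flow min-cut, the minimum cut capacity equals the max flow.
In the residual graph, reachable from Res: {Res, J5, J6, TankB}.
Min-cut edges: J5→J3 (8), J6→J3 (11), TankB→J3 (2); capacity 8 + 11 + 2 = 21.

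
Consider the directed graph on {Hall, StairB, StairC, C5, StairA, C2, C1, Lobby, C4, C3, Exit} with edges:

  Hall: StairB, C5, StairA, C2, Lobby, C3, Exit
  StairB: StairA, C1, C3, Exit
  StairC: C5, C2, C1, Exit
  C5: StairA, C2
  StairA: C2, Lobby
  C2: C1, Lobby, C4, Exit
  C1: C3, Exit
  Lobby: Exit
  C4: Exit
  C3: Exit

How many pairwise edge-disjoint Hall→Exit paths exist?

Assign every edge capacity 1; by Menger, the answer equals the max flow.
Path Hall→Exit (+1); total 1.
Path Hall→StairB→Exit (+1); total 2.
Path Hall→C2→Exit (+1); total 3.
Path Hall→Lobby→Exit (+1); total 4.
Path Hall→C3→Exit (+1); total 5.
Path Hall→C5→C2→C1→Exit (+1); total 6.
Path Hall→StairA→C2→C4→Exit (+1); total 7.
No residual Hall→Exit path; max flow = 7.
Certifying cut of size 7: {Hall→C2, Hall→C3, Hall→C5, Hall→Exit, Hall→Lobby, Hall→StairA, Hall→StairB}.

7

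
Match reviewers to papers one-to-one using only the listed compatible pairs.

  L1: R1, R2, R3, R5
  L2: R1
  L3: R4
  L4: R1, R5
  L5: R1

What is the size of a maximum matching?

Unit-capacity flow: source→left, listed edges, right→sink; max matching = max flow.
Augmenting path L1→R1 (+1); matched 1.
Augmenting path L3→R4 (+1); matched 2.
Augmenting path L4→R5 (+1); matched 3.
Augmenting path L2→R1→L1→R2 (+1); matched 4.
No augmenting path remains; maximum matching = 4.
König certificate: {L1, L3, L4, R1} is a vertex cover of size 4 (every listed pair touches it), so no matching can be larger.

4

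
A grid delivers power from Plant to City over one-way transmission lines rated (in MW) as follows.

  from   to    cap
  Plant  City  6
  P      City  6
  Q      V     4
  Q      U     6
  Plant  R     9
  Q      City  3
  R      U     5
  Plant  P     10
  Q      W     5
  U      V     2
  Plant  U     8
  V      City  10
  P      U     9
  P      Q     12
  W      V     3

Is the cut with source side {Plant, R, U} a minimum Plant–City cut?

Given cut capacity: 10 + 6 + 2 = 18.
Augment Plant→City: bottleneck 6, flow now 6.
Augment Plant→P→City: bottleneck 6, flow now 12.
Augment Plant→P→Q→City: bottleneck 3, flow now 15.
Augment Plant→U→V→City: bottleneck 2, flow now 17.
Augment Plant→P→Q→V→City: bottleneck 1, flow now 18.
No augmenting path remains; maximum flow = 18.
Cut capacity 18 equals the max flow, so it is a minimum cut.

Yes — it is a minimum cut (capacity 18).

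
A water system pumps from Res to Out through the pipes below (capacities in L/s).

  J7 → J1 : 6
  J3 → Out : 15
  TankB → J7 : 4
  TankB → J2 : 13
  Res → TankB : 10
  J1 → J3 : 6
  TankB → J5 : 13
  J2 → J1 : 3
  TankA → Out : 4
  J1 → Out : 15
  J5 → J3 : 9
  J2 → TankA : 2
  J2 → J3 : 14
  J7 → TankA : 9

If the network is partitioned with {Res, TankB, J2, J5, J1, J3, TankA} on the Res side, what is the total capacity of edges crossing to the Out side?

38

Edges leaving {Res, TankB, J2, J5, J1, J3, TankA}: TankB→J7 (4), J1→Out (15), J3→Out (15), TankA→Out (4).
Cut capacity = 4 + 15 + 15 + 4 = 38.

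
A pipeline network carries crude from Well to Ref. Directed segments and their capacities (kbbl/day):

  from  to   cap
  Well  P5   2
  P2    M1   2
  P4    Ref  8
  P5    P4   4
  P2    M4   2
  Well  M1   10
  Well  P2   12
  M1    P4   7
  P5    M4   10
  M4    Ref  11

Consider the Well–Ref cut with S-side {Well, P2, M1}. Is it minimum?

Yes — it is a minimum cut (capacity 11).

Given cut capacity: 2 + 2 + 7 = 11.
Augment Well→P2→M4→Ref: bottleneck 2, flow now 2.
Augment Well→M1→P4→Ref: bottleneck 7, flow now 9.
Augment Well→P5→P4→Ref: bottleneck 1, flow now 10.
Augment Well→P5→M4→Ref: bottleneck 1, flow now 11.
No augmenting path remains; maximum flow = 11.
Cut capacity 11 equals the max flow, so it is a minimum cut.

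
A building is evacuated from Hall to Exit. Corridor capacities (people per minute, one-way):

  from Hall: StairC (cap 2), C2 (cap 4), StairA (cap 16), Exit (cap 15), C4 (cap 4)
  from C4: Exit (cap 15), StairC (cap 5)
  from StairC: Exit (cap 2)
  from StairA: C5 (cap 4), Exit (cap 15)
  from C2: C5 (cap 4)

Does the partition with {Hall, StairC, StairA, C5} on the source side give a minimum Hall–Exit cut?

Given cut capacity: 4 + 4 + 15 + 2 + 15 = 40.
Augment Hall→Exit: bottleneck 15, flow now 15.
Augment Hall→C4→Exit: bottleneck 4, flow now 19.
Augment Hall→StairC→Exit: bottleneck 2, flow now 21.
Augment Hall→StairA→Exit: bottleneck 15, flow now 36.
No augmenting path remains; maximum flow = 36.
In the residual graph, reachable from Hall: {Hall, StairA, C2, C5}.
Min-cut edges: Hall→C4 (4), Hall→StairC (2), Hall→Exit (15), StairA→Exit (15); capacity 4 + 2 + 15 + 15 = 36.
Cut capacity 40 exceeds the max flow 36, so it is not minimum.

No — its capacity is 40, but the minimum cut has capacity 36.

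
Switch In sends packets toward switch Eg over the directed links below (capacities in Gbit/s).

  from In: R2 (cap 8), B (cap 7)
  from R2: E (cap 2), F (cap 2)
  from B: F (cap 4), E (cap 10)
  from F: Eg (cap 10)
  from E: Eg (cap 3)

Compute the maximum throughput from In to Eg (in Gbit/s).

9

Augment In→R2→F→Eg: bottleneck 2, flow now 2.
Augment In→R2→E→Eg: bottleneck 2, flow now 4.
Augment In→B→F→Eg: bottleneck 4, flow now 8.
Augment In→B→E→Eg: bottleneck 1, flow now 9.
No augmenting path remains; maximum flow = 9.
In the residual graph, reachable from In: {In, R2, B, E}.
Min-cut edges: R2→F (2), B→F (4), E→Eg (3); capacity 2 + 4 + 3 = 9.
This cut is saturated, so no flow can exceed 9.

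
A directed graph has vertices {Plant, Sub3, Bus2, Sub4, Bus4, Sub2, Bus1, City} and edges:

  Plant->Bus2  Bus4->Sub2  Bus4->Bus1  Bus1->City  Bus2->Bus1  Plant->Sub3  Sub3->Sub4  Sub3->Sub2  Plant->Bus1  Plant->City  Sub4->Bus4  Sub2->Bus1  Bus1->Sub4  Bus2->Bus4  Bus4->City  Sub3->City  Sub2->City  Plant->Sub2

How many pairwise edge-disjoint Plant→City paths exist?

5

Assign every edge capacity 1; by Menger, the answer equals the max flow.
Path Plant→City (+1); total 1.
Path Plant→Sub3→City (+1); total 2.
Path Plant→Sub2→City (+1); total 3.
Path Plant→Bus1→City (+1); total 4.
Path Plant→Bus2→Bus4→City (+1); total 5.
No residual Plant→City path; max flow = 5.
Certifying cut of size 5: {Plant→Bus1, Plant→Bus2, Plant→City, Plant→Sub2, Plant→Sub3}.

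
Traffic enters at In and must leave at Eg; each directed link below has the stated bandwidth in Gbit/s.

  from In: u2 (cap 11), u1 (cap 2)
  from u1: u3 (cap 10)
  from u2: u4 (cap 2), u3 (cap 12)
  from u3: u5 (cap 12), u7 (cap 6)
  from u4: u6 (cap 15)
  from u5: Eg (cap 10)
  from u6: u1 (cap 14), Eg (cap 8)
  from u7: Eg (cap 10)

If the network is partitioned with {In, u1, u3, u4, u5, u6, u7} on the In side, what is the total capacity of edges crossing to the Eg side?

39

Edges leaving {In, u1, u3, u4, u5, u6, u7}: In→u2 (11), u5→Eg (10), u6→Eg (8), u7→Eg (10).
Cut capacity = 11 + 10 + 8 + 10 = 39.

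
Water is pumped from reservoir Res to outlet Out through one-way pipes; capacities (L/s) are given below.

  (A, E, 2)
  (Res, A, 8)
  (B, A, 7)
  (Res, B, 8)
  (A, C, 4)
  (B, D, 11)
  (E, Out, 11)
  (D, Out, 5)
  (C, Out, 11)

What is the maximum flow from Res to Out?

Augment Res→A→C→Out: bottleneck 4, flow now 4.
Augment Res→A→E→Out: bottleneck 2, flow now 6.
Augment Res→B→D→Out: bottleneck 5, flow now 11.
No augmenting path remains; maximum flow = 11.
In the residual graph, reachable from Res: {Res, A, B, D}.
Min-cut edges: A→C (4), A→E (2), D→Out (5); capacity 4 + 2 + 5 = 11.
This cut is saturated, so no flow can exceed 11.

11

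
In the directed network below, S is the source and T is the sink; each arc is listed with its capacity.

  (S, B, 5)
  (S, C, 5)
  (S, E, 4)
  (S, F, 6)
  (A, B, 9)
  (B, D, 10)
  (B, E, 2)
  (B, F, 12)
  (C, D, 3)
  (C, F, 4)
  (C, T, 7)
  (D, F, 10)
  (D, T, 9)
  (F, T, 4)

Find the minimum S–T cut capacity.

14

Augment S→C→T: bottleneck 5, flow now 5.
Augment S→F→T: bottleneck 4, flow now 9.
Augment S→B→D→T: bottleneck 5, flow now 14.
No augmenting path remains; maximum flow = 14.
By max-flow min-cut, the minimum cut capacity equals the max flow.
In the residual graph, reachable from S: {S, E, F}.
Min-cut edges: S→B (5), S→C (5), F→T (4); capacity 5 + 5 + 4 = 14.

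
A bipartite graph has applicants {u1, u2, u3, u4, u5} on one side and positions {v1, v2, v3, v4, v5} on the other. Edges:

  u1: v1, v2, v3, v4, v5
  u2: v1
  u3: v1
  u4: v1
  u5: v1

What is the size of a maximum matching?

2

Unit-capacity flow: source→left, listed edges, right→sink; max matching = max flow.
Augmenting path u1→v1 (+1); matched 1.
Augmenting path u2→v1→u1→v2 (+1); matched 2.
No augmenting path remains; maximum matching = 2.
König certificate: {u1, v1} is a vertex cover of size 2 (every listed pair touches it), so no matching can be larger.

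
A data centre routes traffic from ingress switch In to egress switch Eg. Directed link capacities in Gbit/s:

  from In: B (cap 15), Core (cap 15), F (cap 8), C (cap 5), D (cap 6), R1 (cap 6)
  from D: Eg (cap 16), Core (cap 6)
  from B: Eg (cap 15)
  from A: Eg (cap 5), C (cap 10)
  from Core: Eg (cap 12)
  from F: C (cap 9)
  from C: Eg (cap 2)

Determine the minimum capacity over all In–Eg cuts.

Augment In→D→Eg: bottleneck 6, flow now 6.
Augment In→B→Eg: bottleneck 15, flow now 21.
Augment In→Core→Eg: bottleneck 12, flow now 33.
Augment In→C→Eg: bottleneck 2, flow now 35.
No augmenting path remains; maximum flow = 35.
By max-flow min-cut, the minimum cut capacity equals the max flow.
In the residual graph, reachable from In: {In, Core, R1, F, C}.
Min-cut edges: In→D (6), In→B (15), Core→Eg (12), C→Eg (2); capacity 6 + 15 + 12 + 2 = 35.

35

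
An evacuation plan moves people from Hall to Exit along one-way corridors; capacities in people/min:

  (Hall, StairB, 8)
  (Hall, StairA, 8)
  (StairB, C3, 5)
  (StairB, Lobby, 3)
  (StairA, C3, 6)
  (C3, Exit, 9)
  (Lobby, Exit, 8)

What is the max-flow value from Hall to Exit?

Augment Hall→StairB→C3→Exit: bottleneck 5, flow now 5.
Augment Hall→StairB→Lobby→Exit: bottleneck 3, flow now 8.
Augment Hall→StairA→C3→Exit: bottleneck 4, flow now 12.
No augmenting path remains; maximum flow = 12.
In the residual graph, reachable from Hall: {Hall, StairB, StairA, C3}.
Min-cut edges: StairB→Lobby (3), C3→Exit (9); capacity 3 + 9 = 12.
This cut is saturated, so no flow can exceed 12.

12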